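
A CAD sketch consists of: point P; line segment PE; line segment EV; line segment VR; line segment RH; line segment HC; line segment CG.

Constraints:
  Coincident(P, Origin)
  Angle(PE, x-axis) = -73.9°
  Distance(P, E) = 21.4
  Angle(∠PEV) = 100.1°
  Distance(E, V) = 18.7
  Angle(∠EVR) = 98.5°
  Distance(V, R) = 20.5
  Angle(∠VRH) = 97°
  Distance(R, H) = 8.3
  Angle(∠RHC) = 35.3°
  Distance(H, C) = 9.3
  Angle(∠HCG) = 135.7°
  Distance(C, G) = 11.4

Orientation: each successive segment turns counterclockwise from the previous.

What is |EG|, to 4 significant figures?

33.95

P is at the origin; PE runs at -73.9° with length 21.4, so E = (5.935, -20.56). ∠PEV = 100.1° gives EV at 6.000° from the x-axis; with |EV| = 18.7, V = (24.53, -18.61). ∠EVR = 98.5° gives VR at 87.50° from the x-axis; with |VR| = 20.5, R = (25.43, 1.874). ∠VRH = 97.0° gives RH at 170.5° from the x-axis; with |RH| = 8.3, H = (17.24, 3.244). ∠RHC = 35.3° gives HC at -44.80° from the x-axis; with |HC| = 9.3, C = (23.84, -3.309). ∠HCG = 135.7° gives CG at -0.5000° from the x-axis; with |CG| = 11.4, G = (35.24, -3.408). Then |EG| = |G − E| = 33.95.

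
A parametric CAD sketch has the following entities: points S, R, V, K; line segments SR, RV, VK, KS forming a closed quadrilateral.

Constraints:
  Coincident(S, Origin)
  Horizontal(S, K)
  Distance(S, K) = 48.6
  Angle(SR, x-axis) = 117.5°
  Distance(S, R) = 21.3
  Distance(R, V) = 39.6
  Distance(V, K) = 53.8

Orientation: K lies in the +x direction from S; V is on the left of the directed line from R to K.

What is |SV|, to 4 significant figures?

49.41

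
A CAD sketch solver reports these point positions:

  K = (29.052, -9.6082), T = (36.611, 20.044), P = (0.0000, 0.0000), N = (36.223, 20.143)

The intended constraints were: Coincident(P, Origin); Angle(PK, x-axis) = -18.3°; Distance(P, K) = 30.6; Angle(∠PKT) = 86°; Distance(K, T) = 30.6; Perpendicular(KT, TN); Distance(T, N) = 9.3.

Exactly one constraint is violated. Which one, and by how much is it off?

Distance(T, N) = 9.3 — off by 8.90.

P = (0.00, 0.00) ✓; PK at -18.30° ✓; |PK| = 30.60 ✓; ∠PKT = 86.00° ✓; |KT| = 30.60 ✓; ∠(KT, TN) = 89.99° ✓; |TN| = 0.4004 ✗.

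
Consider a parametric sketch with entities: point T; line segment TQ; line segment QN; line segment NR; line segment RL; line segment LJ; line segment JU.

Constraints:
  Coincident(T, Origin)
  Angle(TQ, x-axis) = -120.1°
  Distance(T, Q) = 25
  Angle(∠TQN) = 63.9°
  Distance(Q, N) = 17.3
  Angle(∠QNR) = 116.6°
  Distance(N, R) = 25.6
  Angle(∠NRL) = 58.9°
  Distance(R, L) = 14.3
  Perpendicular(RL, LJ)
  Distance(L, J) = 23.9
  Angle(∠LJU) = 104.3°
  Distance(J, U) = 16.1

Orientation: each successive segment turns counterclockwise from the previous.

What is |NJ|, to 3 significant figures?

2.25

∠NRL = 58.9° gives RL at -180° from the x-axis; with |RL| = 14.3, L = (3.45, -0.925). The perpendicularity gives LJ at right angles to RL, so LJ runs at -89.5°; with |LJ| = 23.9, J = (3.66, -24.8). Then |NJ| = |J − N| = 2.25.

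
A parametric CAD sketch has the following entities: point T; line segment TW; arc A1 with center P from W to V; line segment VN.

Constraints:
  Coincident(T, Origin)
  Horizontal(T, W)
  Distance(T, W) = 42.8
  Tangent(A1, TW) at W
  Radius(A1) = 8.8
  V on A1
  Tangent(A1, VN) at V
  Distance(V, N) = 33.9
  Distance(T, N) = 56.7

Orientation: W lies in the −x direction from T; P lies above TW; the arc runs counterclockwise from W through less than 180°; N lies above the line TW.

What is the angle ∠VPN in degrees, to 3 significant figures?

75.4°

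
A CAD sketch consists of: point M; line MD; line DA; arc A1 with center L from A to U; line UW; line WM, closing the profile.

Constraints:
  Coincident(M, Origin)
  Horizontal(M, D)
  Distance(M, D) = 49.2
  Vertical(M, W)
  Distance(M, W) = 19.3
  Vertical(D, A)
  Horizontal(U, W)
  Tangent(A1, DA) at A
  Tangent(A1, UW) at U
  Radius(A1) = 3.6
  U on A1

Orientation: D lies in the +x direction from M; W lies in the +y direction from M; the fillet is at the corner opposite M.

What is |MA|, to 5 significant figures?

51.644

M is at the origin; M and D share the same y with |MD| = 49.2 and D on the +x side, so D = (49.200, 0.0000). M and W share the same x with |MW| = 19.3 and W on the +y side, so W = (0.0000, 19.300). The virtual corner opposite M is at (49.200, 19.300). A1 meets DA tangentially, so LA is at right angles to DA and A1 meets UW tangentially, so LU is at right angles to UW, with radius 3.6, so the center L sits 3.6 in from both sides at L = (45.600, 15.700). That places the tangent points at A = (49.200, 15.700) on DA and U = (45.600, 19.300) on UW. Then |MA| = |A − M| = 51.644.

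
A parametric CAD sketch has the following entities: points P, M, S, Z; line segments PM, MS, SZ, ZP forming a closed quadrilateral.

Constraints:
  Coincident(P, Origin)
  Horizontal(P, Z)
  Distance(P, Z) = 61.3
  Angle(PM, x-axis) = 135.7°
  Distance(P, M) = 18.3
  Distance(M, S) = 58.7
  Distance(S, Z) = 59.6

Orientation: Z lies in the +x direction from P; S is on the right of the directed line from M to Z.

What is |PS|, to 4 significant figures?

41.46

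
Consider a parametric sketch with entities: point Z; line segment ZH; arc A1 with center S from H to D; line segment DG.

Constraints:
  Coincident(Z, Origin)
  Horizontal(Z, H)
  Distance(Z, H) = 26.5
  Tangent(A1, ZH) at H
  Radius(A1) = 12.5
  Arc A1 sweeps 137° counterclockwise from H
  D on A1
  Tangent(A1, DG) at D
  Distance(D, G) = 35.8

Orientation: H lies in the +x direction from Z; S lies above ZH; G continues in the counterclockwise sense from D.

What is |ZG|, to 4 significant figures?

46.90

Z is at the origin; ZH is horizontal with |ZH| = 26.5 and H on the +x side, so H = (26.50, 0.000). A1 meets ZH tangentially, so SH is at right angles to ZH, so S = H + (0, 12.5) = (26.50, 12.50). On A1, H sits at bearing -90° from S; a 137° counterclockwise sweep puts D at bearing 47°, so D = S + 12.5·(cos 47°, sin 47°) = (35.02, 21.64). Tangency of A1 to DG means the radius SD is perpendicular to DG, so DG runs along (−sin 47°, cos 47°); with |DG| = 35.8, G = (8.843, 46.06). Then |ZG| = |G − Z| = 46.90.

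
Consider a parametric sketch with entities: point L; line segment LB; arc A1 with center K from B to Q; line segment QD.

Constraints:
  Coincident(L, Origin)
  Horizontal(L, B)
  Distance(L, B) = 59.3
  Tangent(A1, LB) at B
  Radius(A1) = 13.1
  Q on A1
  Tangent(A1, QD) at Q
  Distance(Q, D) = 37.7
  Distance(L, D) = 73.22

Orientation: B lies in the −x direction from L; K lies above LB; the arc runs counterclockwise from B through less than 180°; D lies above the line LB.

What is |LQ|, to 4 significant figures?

48.64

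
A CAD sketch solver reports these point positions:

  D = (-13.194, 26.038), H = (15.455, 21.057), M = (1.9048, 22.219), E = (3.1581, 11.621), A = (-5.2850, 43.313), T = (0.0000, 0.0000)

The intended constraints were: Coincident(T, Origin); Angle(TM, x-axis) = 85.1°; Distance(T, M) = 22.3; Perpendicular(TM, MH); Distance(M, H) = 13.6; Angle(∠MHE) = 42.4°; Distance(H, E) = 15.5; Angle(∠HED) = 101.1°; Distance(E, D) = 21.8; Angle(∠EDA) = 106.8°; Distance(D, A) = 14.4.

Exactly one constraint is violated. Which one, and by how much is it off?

Distance(D, A) = 14.4 — off by 4.60.

T = (0.00, 0.00) ✓; TM at 85.10° ✓; |TM| = 22.30 ✓; ∠(TM, MH) = 90.00° ✓; |MH| = 13.60 ✓; ∠MHE = 42.40° ✓; |HE| = 15.50 ✓; ∠HED = 101.1° ✓; |ED| = 21.80 ✓; ∠EDA = 106.8° ✓; |DA| = 19.00 ✗.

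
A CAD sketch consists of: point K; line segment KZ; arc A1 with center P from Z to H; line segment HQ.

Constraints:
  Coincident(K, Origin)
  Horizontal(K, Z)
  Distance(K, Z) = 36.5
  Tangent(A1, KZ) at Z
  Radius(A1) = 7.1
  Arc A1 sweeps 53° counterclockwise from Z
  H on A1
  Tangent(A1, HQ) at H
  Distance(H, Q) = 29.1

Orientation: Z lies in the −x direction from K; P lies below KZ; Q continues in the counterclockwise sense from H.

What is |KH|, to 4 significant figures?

42.26

K is at the origin; KZ is horizontal with |KZ| = 36.5 and Z on the −x side, so Z = (-36.50, 0.000). Tangency of A1 to KZ means the radius PZ is perpendicular to KZ, so P = Z + (0, -7.1) = (-36.50, -7.100). On A1, Z sits at bearing 90° from P; a 53° counterclockwise sweep puts H at bearing 143°, so H = P + 7.1·(cos 143°, sin 143°) = (-42.17, -2.827). Then |KH| = |H − K| = 42.26.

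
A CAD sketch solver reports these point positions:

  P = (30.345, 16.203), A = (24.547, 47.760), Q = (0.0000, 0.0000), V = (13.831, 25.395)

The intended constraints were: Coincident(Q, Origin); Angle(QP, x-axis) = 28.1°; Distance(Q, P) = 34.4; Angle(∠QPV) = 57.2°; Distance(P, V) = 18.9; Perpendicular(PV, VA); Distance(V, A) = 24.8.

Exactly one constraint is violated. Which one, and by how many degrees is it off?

Perpendicular(PV, VA) — off by 3.50°.

Q = (0.00, 0.00) ✓; QP at 28.10° ✓; |QP| = 34.40 ✓; ∠QPV = 57.20° ✓; |PV| = 18.90 ✓; ∠(PV, VA) = 86.50° ✗; |VA| = 24.80 ✓.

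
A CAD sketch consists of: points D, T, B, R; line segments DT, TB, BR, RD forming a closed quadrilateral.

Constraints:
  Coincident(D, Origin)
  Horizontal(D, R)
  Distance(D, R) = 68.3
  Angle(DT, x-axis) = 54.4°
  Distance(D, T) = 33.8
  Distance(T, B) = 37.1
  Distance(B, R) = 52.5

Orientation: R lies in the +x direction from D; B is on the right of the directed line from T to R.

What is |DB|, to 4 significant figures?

19.18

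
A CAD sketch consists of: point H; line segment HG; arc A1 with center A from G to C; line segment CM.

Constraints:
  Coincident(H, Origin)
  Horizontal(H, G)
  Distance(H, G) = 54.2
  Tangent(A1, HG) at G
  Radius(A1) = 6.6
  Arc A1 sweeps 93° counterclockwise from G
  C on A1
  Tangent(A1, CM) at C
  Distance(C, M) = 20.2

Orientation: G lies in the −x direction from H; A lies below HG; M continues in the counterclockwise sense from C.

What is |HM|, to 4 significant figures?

65.60

H is at the origin; H and G share the same y with |HG| = 54.2 and G on the −x side, so G = (-54.20, 0.000). A1 meets HG tangentially, so AG is at right angles to HG, so A = G + (0, -6.6) = (-54.20, -6.600). On A1, G sits at bearing 90° from A; a 93° counterclockwise sweep puts C at bearing 183°, so C = A + 6.6·(cos 183°, sin 183°) = (-60.79, -6.945). A1 meets CM tangentially, so AC is at right angles to CM, so CM runs along (−sin 183°, cos 183°); with |CM| = 20.2, M = (-59.73, -27.12). Then |HM| = |M − H| = 65.60.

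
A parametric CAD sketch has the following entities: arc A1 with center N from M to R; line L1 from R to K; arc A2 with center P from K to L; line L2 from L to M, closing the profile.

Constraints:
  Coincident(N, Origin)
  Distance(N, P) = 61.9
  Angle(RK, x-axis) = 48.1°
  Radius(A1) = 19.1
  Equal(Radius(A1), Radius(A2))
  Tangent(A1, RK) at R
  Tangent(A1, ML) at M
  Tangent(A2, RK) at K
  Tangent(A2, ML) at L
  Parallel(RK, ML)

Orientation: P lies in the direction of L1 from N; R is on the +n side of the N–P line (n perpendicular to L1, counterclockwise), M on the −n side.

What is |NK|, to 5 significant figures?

64.780

The slot axis is L1's direction at 48.1°, so u = (cos 48.1°, sin 48.1°) = (0.66783, 0.74431) and n = (−sin 48.1°, cos 48.1°) = (-0.74431, 0.66783). N is at the origin and P lies 61.9 along u from N, so P = 61.9·u = (41.339, 46.073). Tangency of A1 to both parallel lines with radius 19.1 puts R and M at N ± 19.1·n: R = (-14.216, 12.756), M = (14.216, -12.756). Equal radii place K and L the same way about P: K = P + 19.1·n = (27.122, 58.828), L = P − 19.1·n = (55.555, 33.317). Then |NK| = |K − N| = 64.780.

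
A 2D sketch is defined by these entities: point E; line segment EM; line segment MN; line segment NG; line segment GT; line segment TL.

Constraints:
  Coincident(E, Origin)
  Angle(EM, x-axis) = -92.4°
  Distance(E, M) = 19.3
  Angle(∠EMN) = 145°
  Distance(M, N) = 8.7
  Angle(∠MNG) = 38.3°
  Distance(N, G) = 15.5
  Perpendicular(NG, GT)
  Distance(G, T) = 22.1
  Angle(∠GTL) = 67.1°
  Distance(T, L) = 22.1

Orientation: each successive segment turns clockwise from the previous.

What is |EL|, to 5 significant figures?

31.735

NG ⟂ GT, so GT runs at 0.90000°; with |GT| = 22.1, T = (15.761, -10.349). ∠GTL = 67.1° gives TL at -112.00° from the x-axis; with |TL| = 22.1, L = (7.4826, -30.840). Then |EL| = |L − E| = 31.735.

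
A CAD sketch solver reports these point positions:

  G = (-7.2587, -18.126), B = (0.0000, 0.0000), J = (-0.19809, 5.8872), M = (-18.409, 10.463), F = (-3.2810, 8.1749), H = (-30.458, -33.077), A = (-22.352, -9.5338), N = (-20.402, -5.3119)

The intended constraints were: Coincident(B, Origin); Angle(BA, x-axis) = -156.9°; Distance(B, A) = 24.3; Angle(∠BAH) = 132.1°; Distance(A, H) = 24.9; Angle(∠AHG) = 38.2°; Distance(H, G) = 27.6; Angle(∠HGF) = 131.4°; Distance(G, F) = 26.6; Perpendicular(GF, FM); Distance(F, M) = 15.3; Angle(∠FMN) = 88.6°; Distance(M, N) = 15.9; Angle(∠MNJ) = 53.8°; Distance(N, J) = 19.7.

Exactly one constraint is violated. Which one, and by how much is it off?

Distance(N, J) = 19.7 — off by 3.40.

B = (0.00, 0.00) ✓; BA at -156.9° ✓; |BA| = 24.30 ✓; ∠BAH = 132.1° ✓; |AH| = 24.90 ✓; ∠AHG = 38.20° ✓; |HG| = 27.60 ✓; ∠HGF = 131.4° ✓; |GF| = 26.60 ✓; ∠(GF, FM) = 90.00° ✓; |FM| = 15.30 ✓; ∠FMN = 88.60° ✓; |MN| = 15.90 ✓; ∠MNJ = 53.80° ✓; |NJ| = 23.10 ✗.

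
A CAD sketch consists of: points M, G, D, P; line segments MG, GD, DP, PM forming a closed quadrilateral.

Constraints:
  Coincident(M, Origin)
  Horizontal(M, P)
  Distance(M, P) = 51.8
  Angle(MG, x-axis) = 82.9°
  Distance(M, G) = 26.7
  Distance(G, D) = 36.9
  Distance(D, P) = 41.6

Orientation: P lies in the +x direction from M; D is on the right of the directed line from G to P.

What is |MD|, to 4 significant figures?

14.78

Checks: |MP| = 51.80 ✓; |MG| = 26.70 ✓; |GD| = 36.90 ✓; |DP| = 41.60 ✓.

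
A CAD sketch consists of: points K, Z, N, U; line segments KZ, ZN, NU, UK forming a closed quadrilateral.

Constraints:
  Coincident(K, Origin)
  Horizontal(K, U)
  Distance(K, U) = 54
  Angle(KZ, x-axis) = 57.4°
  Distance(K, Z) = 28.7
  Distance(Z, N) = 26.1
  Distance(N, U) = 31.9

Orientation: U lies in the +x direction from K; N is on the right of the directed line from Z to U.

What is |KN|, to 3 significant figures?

22.1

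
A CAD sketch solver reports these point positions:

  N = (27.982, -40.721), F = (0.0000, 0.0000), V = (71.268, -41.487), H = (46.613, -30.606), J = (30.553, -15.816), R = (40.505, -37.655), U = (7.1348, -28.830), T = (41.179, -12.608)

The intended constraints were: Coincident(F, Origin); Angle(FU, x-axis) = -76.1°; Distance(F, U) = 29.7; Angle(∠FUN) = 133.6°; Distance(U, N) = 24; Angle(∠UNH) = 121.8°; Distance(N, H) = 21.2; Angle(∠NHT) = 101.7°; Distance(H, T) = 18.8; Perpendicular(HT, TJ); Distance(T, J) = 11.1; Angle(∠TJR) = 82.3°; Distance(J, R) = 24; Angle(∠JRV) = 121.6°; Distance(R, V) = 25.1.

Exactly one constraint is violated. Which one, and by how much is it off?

Distance(R, V) = 25.1 — off by 5.90.

F = (0.00, 0.00) ✓; FU at -76.10° ✓; |FU| = 29.70 ✓; ∠FUN = 133.6° ✓; |UN| = 24.00 ✓; ∠UNH = 121.8° ✓; |NH| = 21.20 ✓; ∠NHT = 101.7° ✓; |HT| = 18.80 ✓; ∠(HT, TJ) = 90.00° ✓; |TJ| = 11.10 ✓; ∠TJR = 82.30° ✓; |JR| = 24.00 ✓; ∠JRV = 121.6° ✓; |RV| = 31.00 ✗.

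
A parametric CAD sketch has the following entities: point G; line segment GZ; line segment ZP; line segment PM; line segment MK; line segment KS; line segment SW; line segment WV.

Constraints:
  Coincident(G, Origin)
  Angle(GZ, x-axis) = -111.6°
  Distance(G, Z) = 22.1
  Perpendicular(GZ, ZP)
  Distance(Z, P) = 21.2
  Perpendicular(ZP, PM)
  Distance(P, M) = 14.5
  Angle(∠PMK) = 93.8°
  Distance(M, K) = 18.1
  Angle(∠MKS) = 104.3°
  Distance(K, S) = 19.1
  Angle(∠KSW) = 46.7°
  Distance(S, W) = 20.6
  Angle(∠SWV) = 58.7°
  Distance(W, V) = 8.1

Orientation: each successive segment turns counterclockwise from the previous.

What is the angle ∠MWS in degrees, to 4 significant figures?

148.4°

G is at the origin; GZ runs at -111.6° with length 22.1, so Z = (-8.136, -20.55). GZ is perpendicular to ZP, so ZP runs at -21.60°; with |ZP| = 21.2, P = (11.58, -28.35). ZP is perpendicular to PM, so PM runs at 68.40°; with |PM| = 14.5, M = (16.91, -14.87). ∠PMK = 93.8° gives MK at 154.6° from the x-axis; with |MK| = 18.1, K = (0.5631, -7.107). ∠MKS = 104.3° gives KS at -129.7° from the x-axis; with |KS| = 19.1, S = (-11.64, -21.80). ∠KSW = 46.7° gives SW at 3.600° from the x-axis; with |SW| = 20.6, W = (8.922, -20.51). Then cos ∠MWS = WM·WS / (|WM||WS|), giving 148.4°.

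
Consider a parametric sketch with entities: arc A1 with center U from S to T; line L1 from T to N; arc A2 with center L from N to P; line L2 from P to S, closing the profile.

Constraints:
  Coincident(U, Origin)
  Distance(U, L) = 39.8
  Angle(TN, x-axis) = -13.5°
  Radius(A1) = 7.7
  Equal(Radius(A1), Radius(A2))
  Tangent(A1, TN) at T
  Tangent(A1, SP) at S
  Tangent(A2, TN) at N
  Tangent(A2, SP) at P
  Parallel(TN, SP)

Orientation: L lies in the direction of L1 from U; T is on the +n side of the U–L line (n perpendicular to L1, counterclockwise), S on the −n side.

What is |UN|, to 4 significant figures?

40.54

The slot axis is L1's direction at -13.5°, so u = (cos -13.5°, sin -13.5°) = (0.9724, -0.2334) and n = (−sin -13.5°, cos -13.5°) = (0.2334, 0.9724). U is at the origin and L lies 39.8 along u from U, so L = 39.8·u = (38.70, -9.291). Tangency of A1 to both parallel lines with radius 7.7 puts T and S at U ± 7.7·n: T = (1.798, 7.487), S = (-1.798, -7.487). Equal radii place N and P the same way about L: N = L + 7.7·n = (40.50, -1.804), P = L − 7.7·n = (36.90, -16.78). Then |UN| = |N − U| = 40.54.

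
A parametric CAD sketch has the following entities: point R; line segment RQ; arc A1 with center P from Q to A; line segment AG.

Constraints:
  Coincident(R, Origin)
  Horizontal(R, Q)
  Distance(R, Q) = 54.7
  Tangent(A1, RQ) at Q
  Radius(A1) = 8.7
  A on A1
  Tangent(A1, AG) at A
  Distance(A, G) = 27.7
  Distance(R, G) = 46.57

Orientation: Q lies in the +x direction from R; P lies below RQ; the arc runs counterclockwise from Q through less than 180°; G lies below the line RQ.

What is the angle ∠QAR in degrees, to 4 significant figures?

141.0°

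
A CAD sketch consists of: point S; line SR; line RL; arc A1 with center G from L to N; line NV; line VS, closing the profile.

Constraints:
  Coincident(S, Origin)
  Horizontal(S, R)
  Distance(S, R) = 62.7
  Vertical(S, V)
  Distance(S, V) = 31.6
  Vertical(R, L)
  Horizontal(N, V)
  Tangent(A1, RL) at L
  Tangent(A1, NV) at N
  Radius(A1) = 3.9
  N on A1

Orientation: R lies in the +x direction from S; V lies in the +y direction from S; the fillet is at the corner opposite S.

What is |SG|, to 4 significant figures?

65.00

S and V share the same x with |SV| = 31.6 and V on the +y side, so V = (0.000, 31.60). The virtual corner opposite S is at (62.70, 31.60). The tangent condition forces GL to be normal to RL and the tangent condition forces GN to be normal to NV, with radius 3.9, so the center G sits 3.9 in from both sides at G = (58.80, 27.70). Then |SG| = |G − S| = 65.00.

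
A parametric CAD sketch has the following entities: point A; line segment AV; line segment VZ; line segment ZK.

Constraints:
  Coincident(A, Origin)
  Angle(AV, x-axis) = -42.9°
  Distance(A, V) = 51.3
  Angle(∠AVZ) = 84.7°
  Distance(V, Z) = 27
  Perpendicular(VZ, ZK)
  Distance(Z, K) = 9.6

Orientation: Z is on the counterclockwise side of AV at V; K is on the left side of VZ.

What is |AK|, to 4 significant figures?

47.08

A is at the origin; AV runs at -42.9° with length 51.3, so V = 51.3·(cos -42.9°, sin -42.9°) = (37.58, -34.92). ∠AVZ = 84.7°, so VZ runs at -42.9° + (180° − 84.7°) = 52.40° from the x-axis; with |VZ| = 27.0, Z = V + 27.0·(cos 52.40°, sin 52.40°) = (54.05, -13.53). VZ is perpendicular to ZK; with |ZK| = 9.6 on the left of VZ, K = Z + 9.6·(-0.7923, 0.6101) = (46.45, -7.672). Then |AK| = |K − A| = 47.08.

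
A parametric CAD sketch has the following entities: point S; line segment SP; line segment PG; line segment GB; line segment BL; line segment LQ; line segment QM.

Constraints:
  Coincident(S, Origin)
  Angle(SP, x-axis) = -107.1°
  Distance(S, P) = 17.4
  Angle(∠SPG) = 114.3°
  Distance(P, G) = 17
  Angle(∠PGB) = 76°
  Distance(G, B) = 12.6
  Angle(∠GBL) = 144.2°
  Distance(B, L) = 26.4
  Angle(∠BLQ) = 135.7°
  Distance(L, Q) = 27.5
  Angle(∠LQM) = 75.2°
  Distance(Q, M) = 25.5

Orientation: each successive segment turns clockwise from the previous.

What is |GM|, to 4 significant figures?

42.50

S is at the origin; SP runs at -107.1° with length 17.4, so P = (-5.116, -16.63). ∠SPG = 114.3° gives PG at -172.8° from the x-axis; with |PG| = 17.0, G = (-21.98, -18.76). ∠PGB = 76.0° gives GB at 83.20° from the x-axis; with |GB| = 12.6, B = (-20.49, -6.250). ∠GBL = 144.2° gives BL at 47.40° from the x-axis; with |BL| = 26.4, L = (-2.621, 13.18). ∠BLQ = 135.7° gives LQ at 3.100° from the x-axis; with |LQ| = 27.5, Q = (24.84, 14.67). ∠LQM = 75.2° gives QM at -101.7° from the x-axis; with |QM| = 25.5, M = (19.67, -10.30). Then |GM| = |M − G| = 42.50.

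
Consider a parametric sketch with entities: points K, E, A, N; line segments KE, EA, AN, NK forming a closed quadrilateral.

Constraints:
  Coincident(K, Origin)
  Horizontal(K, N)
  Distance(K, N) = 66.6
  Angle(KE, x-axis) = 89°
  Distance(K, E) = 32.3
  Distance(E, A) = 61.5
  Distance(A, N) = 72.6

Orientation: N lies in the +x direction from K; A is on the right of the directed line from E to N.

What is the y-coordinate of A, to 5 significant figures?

-29.203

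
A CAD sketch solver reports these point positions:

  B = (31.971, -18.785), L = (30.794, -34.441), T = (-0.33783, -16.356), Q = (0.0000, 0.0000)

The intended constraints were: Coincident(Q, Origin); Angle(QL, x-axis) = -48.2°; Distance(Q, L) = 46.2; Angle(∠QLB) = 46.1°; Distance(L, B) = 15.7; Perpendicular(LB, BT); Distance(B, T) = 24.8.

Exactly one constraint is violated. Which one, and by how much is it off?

Distance(B, T) = 24.8 — off by 7.60.

Q = (0.00, 0.00) ✓; QL at -48.20° ✓; |QL| = 46.20 ✓; ∠QLB = 46.10° ✓; |LB| = 15.70 ✓; ∠(LB, BT) = 90.00° ✓; |BT| = 32.40 ✗.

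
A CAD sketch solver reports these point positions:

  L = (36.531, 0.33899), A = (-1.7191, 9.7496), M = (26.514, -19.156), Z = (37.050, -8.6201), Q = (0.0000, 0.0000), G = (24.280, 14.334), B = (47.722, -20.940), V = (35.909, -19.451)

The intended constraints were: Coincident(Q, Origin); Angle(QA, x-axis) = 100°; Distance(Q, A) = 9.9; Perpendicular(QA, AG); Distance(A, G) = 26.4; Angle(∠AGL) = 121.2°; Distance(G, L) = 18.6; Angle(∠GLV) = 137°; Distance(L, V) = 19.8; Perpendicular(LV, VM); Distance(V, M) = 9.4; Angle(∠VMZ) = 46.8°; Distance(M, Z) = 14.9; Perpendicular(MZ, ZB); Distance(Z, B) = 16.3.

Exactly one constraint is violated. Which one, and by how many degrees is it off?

Perpendicular(MZ, ZB) — off by 4.10°.

Q = (0.00, 0.00) ✓; QA at 100.0° ✓; |QA| = 9.900 ✓; ∠(QA, AG) = 90.00° ✓; |AG| = 26.40 ✓; ∠AGL = 121.2° ✓; |GL| = 18.60 ✓; ∠GLV = 137.0° ✓; |LV| = 19.80 ✓; ∠(LV, VM) = 90.00° ✓; |VM| = 9.400 ✓; ∠VMZ = 46.80° ✓; |MZ| = 14.90 ✓; ∠(MZ, ZB) = 94.10° ✗; |ZB| = 16.30 ✓.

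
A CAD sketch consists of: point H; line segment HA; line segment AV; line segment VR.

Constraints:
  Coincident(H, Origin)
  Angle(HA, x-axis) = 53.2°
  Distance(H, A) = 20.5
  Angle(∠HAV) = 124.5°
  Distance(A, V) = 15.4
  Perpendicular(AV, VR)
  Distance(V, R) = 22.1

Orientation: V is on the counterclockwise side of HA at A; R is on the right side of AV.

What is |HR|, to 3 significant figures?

47.4

∠HAV = 124.5°, so AV runs at 53.2° + (180° − 124.5°) = 109° from the x-axis; with |AV| = 15.4, V = A + 15.4·(cos 109°, sin 109°) = (7.34, 31.0). The perpendicularity gives VR at right angles to AV; with |VR| = 22.1 on the right of AV, R = V + 22.1·(0.947, 0.321) = (28.3, 38.1). Then |HR| = |R − H| = 47.4.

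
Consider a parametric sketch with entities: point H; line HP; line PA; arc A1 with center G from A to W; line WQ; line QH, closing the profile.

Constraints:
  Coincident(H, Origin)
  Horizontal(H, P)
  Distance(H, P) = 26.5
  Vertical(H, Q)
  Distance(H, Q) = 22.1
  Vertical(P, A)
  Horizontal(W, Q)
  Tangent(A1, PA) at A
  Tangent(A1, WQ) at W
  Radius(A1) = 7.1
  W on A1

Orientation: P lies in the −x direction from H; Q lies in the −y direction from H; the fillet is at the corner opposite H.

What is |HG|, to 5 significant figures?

24.523

H is at the origin; H and P share the same y with |HP| = 26.5 and P on the −x side, so P = (-26.500, 0.0000). HQ is vertical with |HQ| = 22.1 and Q on the −y side, so Q = (0.0000, -22.100). The virtual corner opposite H is at (-26.500, -22.100). Since A1 is tangent to PA there, GA ⟂ PA and A1 meets WQ tangentially, so GW is at right angles to WQ, with radius 7.1, so the center G sits 7.1 in from both sides at G = (-19.400, -15.000). Then |HG| = |G − H| = 24.523.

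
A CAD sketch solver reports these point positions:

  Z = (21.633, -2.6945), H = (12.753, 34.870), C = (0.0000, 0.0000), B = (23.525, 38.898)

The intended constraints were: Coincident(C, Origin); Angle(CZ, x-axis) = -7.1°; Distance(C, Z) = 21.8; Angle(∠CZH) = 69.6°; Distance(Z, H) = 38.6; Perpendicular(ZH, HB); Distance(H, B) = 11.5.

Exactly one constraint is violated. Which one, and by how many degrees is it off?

Perpendicular(ZH, HB) — off by 7.20°.

C = (0.00, 0.00) ✓; CZ at -7.100° ✓; |CZ| = 21.80 ✓; ∠CZH = 69.60° ✓; |ZH| = 38.60 ✓; ∠(ZH, HB) = 82.80° ✗; |HB| = 11.50 ✓.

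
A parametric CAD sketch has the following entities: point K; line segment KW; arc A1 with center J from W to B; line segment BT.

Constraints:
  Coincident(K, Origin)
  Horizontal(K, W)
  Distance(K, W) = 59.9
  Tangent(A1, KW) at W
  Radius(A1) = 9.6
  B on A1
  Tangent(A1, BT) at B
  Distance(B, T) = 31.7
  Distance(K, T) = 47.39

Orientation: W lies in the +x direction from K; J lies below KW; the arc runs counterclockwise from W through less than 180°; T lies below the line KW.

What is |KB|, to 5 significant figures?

51.903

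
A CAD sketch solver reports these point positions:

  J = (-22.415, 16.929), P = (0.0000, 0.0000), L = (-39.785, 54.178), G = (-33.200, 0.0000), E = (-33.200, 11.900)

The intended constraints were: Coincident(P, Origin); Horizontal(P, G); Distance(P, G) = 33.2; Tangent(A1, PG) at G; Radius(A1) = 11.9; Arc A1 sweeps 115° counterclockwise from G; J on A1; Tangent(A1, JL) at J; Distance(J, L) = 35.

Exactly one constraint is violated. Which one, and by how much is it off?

Distance(J, L) = 35 — off by 6.10.

P = (0.00, 0.00) ✓; P.y = 0.00, G.y = 0.00 ✓; |PG| = 33.20 ✓; ∠(EG, GP) = 90.00° ✓; |EG| = 11.90 ✓; bearing(E→J) − bearing(E→G) = 115.0° ✓; |EJ| = 11.90 ✓; ∠(EJ, JL) = 90.00° ✓; |JL| = 41.10 ✗.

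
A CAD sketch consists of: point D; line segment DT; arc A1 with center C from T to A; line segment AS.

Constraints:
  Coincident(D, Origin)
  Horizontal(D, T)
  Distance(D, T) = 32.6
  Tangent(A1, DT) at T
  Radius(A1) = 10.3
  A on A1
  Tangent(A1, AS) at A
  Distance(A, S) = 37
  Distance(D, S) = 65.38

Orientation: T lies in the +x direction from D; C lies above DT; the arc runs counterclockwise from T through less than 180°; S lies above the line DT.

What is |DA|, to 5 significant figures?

43.864

Checks: ∠(CT, TD) = 90.00° ✓; |CT| = 10.30 ✓; |CA| = 10.30 ✓; ∠(CA, AS) = 90.00° ✓; |AS| = 37.00 ✓; |DS| = 65.38 ✓.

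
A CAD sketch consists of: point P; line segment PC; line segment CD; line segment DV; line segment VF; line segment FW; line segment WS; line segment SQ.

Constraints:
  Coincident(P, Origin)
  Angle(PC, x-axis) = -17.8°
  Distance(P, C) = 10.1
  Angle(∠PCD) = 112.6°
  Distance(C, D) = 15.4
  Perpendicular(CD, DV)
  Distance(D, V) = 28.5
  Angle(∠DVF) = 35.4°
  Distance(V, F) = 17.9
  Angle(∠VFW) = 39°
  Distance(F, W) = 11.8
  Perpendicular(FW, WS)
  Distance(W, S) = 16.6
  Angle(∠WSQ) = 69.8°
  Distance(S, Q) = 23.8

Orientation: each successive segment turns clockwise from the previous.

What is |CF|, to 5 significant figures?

14.791

The perpendicularity gives DV at right angles to CD, so DV runs at -175.20°; with |DV| = 28.5, V = (-17.495, -20.818). ∠DVF = 35.4° gives VF at 40.200° from the x-axis; with |VF| = 17.9, F = (-3.8230, -9.2646). Then |CF| = |F − C| = 14.791.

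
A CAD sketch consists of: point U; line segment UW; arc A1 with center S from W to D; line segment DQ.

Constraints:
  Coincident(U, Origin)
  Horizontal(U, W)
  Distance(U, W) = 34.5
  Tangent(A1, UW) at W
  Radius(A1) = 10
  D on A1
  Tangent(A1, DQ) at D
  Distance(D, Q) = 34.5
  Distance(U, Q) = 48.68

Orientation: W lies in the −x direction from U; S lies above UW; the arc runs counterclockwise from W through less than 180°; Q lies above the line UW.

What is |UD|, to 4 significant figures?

26.20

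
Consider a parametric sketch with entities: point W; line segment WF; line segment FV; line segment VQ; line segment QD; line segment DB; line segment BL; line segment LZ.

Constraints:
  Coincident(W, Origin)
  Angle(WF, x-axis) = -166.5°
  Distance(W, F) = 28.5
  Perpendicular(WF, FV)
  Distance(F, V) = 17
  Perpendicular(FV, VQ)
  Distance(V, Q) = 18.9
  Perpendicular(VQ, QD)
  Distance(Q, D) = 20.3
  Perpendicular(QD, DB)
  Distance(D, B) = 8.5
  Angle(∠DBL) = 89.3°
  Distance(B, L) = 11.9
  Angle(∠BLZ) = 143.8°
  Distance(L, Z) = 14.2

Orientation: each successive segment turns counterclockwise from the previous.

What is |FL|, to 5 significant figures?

13.607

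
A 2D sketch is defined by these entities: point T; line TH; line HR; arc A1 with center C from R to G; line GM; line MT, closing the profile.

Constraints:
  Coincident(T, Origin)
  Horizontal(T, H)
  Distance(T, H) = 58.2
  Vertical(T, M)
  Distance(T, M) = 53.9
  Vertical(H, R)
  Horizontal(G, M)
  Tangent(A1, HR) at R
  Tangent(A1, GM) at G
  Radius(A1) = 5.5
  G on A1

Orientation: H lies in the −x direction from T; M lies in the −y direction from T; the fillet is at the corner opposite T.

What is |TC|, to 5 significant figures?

71.553

T is at the origin; TH is horizontal with |TH| = 58.2 and H on the −x side, so H = (-58.200, 0.0000). TM is vertical with |TM| = 53.9 and M on the −y side, so M = (0.0000, -53.900). The virtual corner opposite T is at (-58.200, -53.900). Tangency of A1 to HR means the radius CR is perpendicular to HR and A1 meets GM tangentially, so CG is at right angles to GM, with radius 5.5, so the center C sits 5.5 in from both sides at C = (-52.700, -48.400). Then |TC| = |C − T| = 71.553.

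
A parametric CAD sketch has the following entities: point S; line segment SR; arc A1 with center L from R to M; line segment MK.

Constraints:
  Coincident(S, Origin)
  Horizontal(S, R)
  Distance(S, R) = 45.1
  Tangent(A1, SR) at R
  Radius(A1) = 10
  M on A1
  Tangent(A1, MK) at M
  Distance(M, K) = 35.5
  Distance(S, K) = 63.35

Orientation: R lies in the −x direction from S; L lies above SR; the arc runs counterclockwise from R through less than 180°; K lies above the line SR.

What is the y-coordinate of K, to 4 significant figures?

46.80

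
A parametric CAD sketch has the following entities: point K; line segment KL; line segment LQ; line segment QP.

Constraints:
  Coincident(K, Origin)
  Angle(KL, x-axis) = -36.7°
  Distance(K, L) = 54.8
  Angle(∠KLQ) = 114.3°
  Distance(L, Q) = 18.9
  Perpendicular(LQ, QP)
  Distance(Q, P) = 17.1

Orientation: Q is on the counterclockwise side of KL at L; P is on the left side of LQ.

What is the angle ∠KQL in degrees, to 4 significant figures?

50.31°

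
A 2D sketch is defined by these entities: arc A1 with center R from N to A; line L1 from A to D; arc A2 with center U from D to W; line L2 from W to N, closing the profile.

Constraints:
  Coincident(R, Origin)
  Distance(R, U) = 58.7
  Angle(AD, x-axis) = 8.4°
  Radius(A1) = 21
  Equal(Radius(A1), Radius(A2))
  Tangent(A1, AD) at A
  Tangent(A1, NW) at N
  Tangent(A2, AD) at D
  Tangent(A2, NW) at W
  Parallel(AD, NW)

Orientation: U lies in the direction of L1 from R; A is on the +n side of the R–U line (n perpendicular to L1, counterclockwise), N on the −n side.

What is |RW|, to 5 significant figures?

62.343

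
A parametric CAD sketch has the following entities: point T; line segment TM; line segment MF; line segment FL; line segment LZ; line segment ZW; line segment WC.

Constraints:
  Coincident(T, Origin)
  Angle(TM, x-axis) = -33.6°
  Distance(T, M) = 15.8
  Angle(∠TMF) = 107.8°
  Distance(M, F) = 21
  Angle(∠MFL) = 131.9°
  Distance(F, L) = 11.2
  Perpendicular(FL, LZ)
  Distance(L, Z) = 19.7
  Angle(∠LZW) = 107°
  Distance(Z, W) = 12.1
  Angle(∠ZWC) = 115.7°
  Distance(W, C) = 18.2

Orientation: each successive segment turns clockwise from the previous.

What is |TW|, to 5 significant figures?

8.2883

T is at the origin; TM runs at -33.6° with length 15.8, so M = (13.160, -8.7436). ∠TMF = 107.8° gives MF at -105.80° from the x-axis; with |MF| = 21.0, F = (7.4423, -28.950). ∠MFL = 131.9° gives FL at -153.90° from the x-axis; with |FL| = 11.2, L = (-2.6156, -33.877). FL ⟂ LZ, so LZ runs at 116.10°; with |LZ| = 19.7, Z = (-11.282, -16.186). ∠LZW = 107.0° gives ZW at 43.100° from the x-axis; with |ZW| = 12.1, W = (-2.4475, -7.9187). Then |TW| = |W − T| = 8.2883.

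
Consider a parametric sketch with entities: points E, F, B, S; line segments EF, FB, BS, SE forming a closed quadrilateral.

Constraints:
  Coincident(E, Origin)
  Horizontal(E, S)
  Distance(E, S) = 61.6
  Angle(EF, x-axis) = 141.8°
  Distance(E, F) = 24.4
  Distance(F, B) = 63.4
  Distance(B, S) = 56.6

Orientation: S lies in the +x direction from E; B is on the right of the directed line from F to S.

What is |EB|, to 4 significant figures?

40.47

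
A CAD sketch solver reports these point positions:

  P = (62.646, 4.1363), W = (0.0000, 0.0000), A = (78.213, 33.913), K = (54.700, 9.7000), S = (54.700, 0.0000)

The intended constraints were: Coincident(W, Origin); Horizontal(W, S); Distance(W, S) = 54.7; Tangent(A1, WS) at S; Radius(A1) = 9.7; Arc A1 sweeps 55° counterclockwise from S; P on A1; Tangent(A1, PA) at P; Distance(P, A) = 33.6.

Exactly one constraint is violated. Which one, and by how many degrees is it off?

Tangent(A1, PA) at P — off by 7.40°.

W = (0.00, 0.00) ✓; W.y = 0.00, S.y = 0.00 ✓; |WS| = 54.70 ✓; ∠(KS, SW) = 90.00° ✓; |KS| = 9.700 ✓; bearing(K→P) − bearing(K→S) = 55.00° ✓; |KP| = 9.700 ✓; ∠(KP, PA) = 82.60° ✗; |PA| = 33.60 ✓.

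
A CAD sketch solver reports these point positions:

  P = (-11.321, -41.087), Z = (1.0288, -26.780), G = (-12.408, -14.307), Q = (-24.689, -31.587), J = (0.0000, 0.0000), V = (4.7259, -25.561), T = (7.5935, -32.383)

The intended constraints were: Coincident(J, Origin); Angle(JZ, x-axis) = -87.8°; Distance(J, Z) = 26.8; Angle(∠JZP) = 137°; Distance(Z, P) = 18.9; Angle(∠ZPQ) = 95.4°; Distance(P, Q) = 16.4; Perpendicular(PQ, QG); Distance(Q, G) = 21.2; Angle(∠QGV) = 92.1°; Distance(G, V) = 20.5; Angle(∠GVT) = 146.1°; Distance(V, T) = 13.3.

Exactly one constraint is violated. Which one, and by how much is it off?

Distance(V, T) = 13.3 — off by 5.90.

J = (0.00, 0.00) ✓; JZ at -87.80° ✓; |JZ| = 26.80 ✓; ∠JZP = 137.0° ✓; |ZP| = 18.90 ✓; ∠ZPQ = 95.40° ✓; |PQ| = 16.40 ✓; ∠(PQ, QG) = 90.00° ✓; |QG| = 21.20 ✓; ∠QGV = 92.10° ✓; |GV| = 20.50 ✓; ∠GVT = 146.1° ✓; |VT| = 7.400 ✗.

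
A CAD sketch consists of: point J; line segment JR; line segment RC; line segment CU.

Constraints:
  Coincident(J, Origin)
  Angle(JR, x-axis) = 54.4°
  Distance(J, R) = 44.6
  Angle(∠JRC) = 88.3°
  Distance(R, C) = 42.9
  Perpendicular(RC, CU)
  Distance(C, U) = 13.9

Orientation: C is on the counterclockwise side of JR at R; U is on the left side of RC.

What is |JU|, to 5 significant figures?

51.671

J is at the origin; JR runs at 54.4° with length 44.6, so R = 44.6·(cos 54.4°, sin 54.4°) = (25.963, 36.264). ∠JRC = 88.3°, so RC runs at 54.4° + (180° − 88.3°) = 146.10° from the x-axis; with |RC| = 42.9, C = R + 42.9·(cos 146.10°, sin 146.10°) = (-9.6448, 60.192). The perpendicularity gives CU at right angles to RC; with |CU| = 13.9 on the left of RC, U = C + 13.9·(-0.55775, -0.83001) = (-17.397, 48.654). Then |JU| = |U − J| = 51.671.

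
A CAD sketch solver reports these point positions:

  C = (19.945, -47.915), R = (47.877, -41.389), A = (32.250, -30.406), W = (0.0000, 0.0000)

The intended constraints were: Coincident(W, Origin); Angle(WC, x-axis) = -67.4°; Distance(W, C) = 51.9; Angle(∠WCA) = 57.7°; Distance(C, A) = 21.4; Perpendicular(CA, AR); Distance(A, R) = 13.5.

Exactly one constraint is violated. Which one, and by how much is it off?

Distance(A, R) = 13.5 — off by 5.60.

W = (0.00, 0.00) ✓; WC at -67.40° ✓; |WC| = 51.90 ✓; ∠WCA = 57.70° ✓; |CA| = 21.40 ✓; ∠(CA, AR) = 90.00° ✓; |AR| = 19.10 ✗.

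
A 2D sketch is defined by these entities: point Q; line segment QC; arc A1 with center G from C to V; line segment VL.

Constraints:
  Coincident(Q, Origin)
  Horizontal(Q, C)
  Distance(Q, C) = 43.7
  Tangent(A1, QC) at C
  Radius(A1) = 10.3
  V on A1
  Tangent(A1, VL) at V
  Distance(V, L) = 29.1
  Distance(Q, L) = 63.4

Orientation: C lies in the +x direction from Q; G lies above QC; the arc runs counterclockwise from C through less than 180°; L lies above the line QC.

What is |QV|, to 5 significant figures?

55.188

Checks: |GV| = 10.30 ✓; ∠(GV, VL) = 90.00° ✓; |VL| = 29.10 ✓; |QL| = 63.40 ✓.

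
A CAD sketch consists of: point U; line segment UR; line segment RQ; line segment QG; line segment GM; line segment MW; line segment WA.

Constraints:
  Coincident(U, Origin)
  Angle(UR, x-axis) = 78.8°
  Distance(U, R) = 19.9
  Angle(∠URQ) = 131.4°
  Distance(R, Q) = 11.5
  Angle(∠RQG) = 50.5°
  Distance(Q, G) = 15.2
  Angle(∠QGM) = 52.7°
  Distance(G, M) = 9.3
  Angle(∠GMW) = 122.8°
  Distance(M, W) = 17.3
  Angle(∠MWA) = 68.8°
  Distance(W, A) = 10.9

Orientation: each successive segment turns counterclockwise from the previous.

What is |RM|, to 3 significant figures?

2.69

∠RQG = 50.5° gives QG at -103° from the x-axis; with |QG| = 15.2, G = (-6.56, 13.9). ∠QGM = 52.7° gives GM at 24.2° from the x-axis; with |GM| = 9.3, M = (1.92, 17.7). Then |RM| = |M − R| = 2.69.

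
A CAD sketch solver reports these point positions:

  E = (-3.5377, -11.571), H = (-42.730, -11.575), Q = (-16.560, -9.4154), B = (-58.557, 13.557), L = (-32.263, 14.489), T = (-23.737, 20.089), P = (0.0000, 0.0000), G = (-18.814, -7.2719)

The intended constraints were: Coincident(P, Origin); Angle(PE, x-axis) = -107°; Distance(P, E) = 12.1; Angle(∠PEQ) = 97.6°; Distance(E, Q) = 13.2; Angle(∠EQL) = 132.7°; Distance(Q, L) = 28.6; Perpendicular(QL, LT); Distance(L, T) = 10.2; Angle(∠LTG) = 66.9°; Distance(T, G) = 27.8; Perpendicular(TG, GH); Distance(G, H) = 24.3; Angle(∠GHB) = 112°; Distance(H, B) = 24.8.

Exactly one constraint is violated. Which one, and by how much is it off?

Distance(H, B) = 24.8 — off by 4.90.

P = (0.00, 0.00) ✓; PE at -107.0° ✓; |PE| = 12.10 ✓; ∠PEQ = 97.60° ✓; |EQ| = 13.20 ✓; ∠EQL = 132.7° ✓; |QL| = 28.60 ✓; ∠(QL, LT) = 90.00° ✓; |LT| = 10.20 ✓; ∠LTG = 66.90° ✓; |TG| = 27.80 ✓; ∠(TG, GH) = 90.00° ✓; |GH| = 24.30 ✓; ∠GHB = 112.0° ✓; |HB| = 29.70 ✗.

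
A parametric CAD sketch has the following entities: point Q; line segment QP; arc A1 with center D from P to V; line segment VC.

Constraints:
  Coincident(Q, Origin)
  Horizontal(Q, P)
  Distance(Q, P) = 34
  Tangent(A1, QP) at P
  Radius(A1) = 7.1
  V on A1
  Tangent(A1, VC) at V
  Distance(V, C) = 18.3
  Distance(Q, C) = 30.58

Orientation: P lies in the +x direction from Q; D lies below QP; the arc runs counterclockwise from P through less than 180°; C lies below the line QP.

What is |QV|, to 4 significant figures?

27.71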